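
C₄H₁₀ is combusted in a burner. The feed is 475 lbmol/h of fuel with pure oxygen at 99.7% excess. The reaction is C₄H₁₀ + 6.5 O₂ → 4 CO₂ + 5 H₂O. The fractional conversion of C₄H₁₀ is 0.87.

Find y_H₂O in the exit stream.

Stoichiometric O₂ = 6.5 × 475 = 3088 lbmol/h; O₂ fed = 3088 × 1.997 = 6166 lbmol/h.
Fuel reacted = 0.87 × 475 → ξ = 413.2 lbmol/h.
Outlet (n = n₀ + ν ξ):
  C₄H₁₀: 475 − 1(413.2) = 61.75
  O₂: 6166 − 6.5(413.2) = 3480
  CO₂: 0 + 4(413.2) = 1653
  H₂O: 0 + 5(413.2) = 2066
Total out = 7261 lbmol/h; y_H₂O = 2066 / 7261 = 0.2846.

0.285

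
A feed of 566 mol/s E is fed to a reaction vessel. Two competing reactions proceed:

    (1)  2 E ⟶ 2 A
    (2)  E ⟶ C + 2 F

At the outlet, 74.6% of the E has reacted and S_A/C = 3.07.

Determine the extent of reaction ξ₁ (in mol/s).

ξ₁ = 159 mol/s

Conversion of E: E consumed = 0.746 × 566 = 422.2 mol/s = 2ξ₁ + 1ξ₂.
Selectivity: 2ξ₁ / (1ξ₂) = 3.07 → ξ₁ = 1.535 ξ₂.
Substitute: (2·1.535 + 1) ξ₂ = 422.2 → ξ₂ = 103.7 mol/s, ξ₁ = 159.2 mol/s.
Outlet amounts (n = n₀ + Σ ν·ξ):
  E: 566 − 2(159.2) − 1(103.7) = 143.8
  A: 0 + 2(159.2) = 318.5
  C: 0 + 1(103.7) = 103.7
  F: 0 + 2(103.7) = 207.5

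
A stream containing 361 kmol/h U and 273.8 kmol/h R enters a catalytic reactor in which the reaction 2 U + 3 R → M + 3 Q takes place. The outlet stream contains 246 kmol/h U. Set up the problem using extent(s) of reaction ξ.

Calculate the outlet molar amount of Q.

For U: n = n₀ − 2ξ → 246 = 361 − 2ξ, giving ξ = 57.5 kmol/h.
Outlet amounts (n = n₀ + ν ξ):
  U: 361 − 2(57.5) = 246
  R: 273.8 − 3(57.5) = 101.3
  M: 0 + 1(57.5) = 57.5
  Q: 0 + 3(57.5) = 172.5

172 kmol/h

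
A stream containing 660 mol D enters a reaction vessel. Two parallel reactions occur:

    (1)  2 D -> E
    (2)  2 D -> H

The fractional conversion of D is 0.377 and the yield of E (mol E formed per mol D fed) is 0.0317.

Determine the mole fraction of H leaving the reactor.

0.193

Yield of E: 1ξ₁ / 660 = 0.0317 → ξ₁ = 20.92 mol.
Conversion of D: 2ξ₁ + 2ξ₂ = 0.377 × 660 = 248.8 → ξ₂ = 103.5 mol.
Outlet amounts (n = n₀ + Σ ν·ξ):
  D: 660 − 2(20.92) − 2(103.5) = 411.2
  E: 0 + 1(20.92) = 20.92
  H: 0 + 1(103.5) = 103.5
Total out = 535.6 mol; y_H = 103.5 / 535.6 = 0.1932.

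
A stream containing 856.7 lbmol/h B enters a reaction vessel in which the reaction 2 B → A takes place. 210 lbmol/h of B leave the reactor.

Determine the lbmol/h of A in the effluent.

323 lbmol/h

For B: n = n₀ − 2ξ → 210 = 856.7 − 2ξ, giving ξ = 323.4 lbmol/h.
Outlet amounts (n = n₀ + ν ξ):
  B: 856.7 − 2(323.4) = 210
  A: 0 + 1(323.4) = 323.4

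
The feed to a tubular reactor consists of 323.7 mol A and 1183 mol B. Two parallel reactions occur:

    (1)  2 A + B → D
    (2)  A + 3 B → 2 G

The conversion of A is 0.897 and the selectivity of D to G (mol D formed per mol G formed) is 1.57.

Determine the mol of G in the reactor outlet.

Conversion of A: A consumed = 0.897 × 323.7 = 290.4 mol = 2ξ₁ + 1ξ₂.
Selectivity: 1ξ₁ / (2ξ₂) = 1.57 → ξ₁ = 3.14 ξ₂.
Substitute: (2·3.14 + 1) ξ₂ = 290.4 → ξ₂ = 39.88 mol, ξ₁ = 125.2 mol.
Outlet amounts (n = n₀ + Σ ν·ξ):
  A: 323.7 − 2(125.2) − 1(39.88) = 33.34
  B: 1183 − 1(125.2) − 3(39.88) = 938.1
  D: 0 + 1(125.2) = 125.2
  G: 0 + 2(39.88) = 79.77

79.8 mol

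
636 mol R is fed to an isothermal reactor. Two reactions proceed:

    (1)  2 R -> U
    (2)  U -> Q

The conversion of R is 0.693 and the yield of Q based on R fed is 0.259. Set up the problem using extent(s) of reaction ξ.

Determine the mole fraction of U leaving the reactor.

Conversion of R: R consumed = 2ξ₁ = 0.693 × 636 → ξ₁ = 220.4 mol.
Yield of Q: 1ξ₂ / 636 = 0.259 → ξ₂ = 164.7 mol.
Outlet amounts (n = n₀ + Σ ν·ξ):
  R: 636 − 2(220.4) = 195.3
  U: 0 + 1(220.4) − 1(164.7) = 55.65
  Q: 0 + 1(164.7) = 164.7
Total out = 415.6 mol; y_U = 55.65 / 415.6 = 0.1339.

0.134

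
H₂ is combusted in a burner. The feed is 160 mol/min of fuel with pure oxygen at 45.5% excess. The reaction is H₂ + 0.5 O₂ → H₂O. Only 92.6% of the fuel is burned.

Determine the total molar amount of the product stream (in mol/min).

202 mol/min

Stoichiometric O₂ = 0.5 × 160 = 80 mol/min; O₂ fed = 80 × 1.455 = 116.4 mol/min.
Fuel reacted = 0.926 × 160 → ξ = 148.2 mol/min.
Outlet (n = n₀ + ν ξ):
  H₂: 160 − 1(148.2) = 11.84
  O₂: 116.4 − 0.5(148.2) = 42.32
  H₂O: 0 + 1(148.2) = 148.2
Total out = 11.84 + 42.32 + 148.2 = 202.3 mol/min.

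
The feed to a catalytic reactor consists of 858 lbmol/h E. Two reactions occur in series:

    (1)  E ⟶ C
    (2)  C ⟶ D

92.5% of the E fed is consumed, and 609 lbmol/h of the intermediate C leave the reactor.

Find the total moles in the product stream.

858 lbmol/h

Conversion of E: E consumed = 1ξ₁ = 0.925 × 858 → ξ₁ = 793.7 lbmol/h.
C balance: n_C = 0 + 1ξ₁ − 1ξ₂ = 609 → ξ₂ = (1·793.7 − 609)/1 = 184.7 lbmol/h.
Outlet amounts (n = n₀ + Σ ν·ξ):
  E: 858 − 1(793.7) = 64.35
  C: 0 + 1(793.7) − 1(184.7) = 609
  D: 0 + 1(184.7) = 184.7
Total out = 64.35 + 609 + 184.7 = 858 lbmol/h.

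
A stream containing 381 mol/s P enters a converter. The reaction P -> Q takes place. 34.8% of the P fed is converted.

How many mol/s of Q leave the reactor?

P reacted = 0.348 × 381 = 132.6 mol/s; ν_P = −1, so ξ = 132.6/1 = 132.6 mol/s.
Outlet amounts (n = n₀ + ν ξ):
  P: 381 − 1(132.6) = 248.4
  Q: 0 + 1(132.6) = 132.6

133 mol/s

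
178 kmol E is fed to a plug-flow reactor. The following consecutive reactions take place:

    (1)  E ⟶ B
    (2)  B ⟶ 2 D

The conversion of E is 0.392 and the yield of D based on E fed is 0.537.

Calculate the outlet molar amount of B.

Conversion of E: E consumed = 1ξ₁ = 0.392 × 178 → ξ₁ = 69.78 kmol.
Yield of D: 2ξ₂ / 178 = 0.537 → ξ₂ = 47.79 kmol.
Outlet amounts (n = n₀ + Σ ν·ξ):
  E: 178 − 1(69.78) = 108.2
  B: 0 + 1(69.78) − 1(47.79) = 21.98
  D: 0 + 2(47.79) = 95.59

22 kmol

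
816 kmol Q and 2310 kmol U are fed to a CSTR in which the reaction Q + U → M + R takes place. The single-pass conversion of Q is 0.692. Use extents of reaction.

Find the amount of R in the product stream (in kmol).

565 kmol

Q reacted = 0.692 × 816 = 564.7 kmol; ν_Q = −1, so ξ = 564.7/1 = 564.7 kmol.
Outlet amounts (n = n₀ + ν ξ):
  Q: 816 − 1(564.7) = 251.3
  U: 2310 − 1(564.7) = 1745
  M: 0 + 1(564.7) = 564.7
  R: 0 + 1(564.7) = 564.7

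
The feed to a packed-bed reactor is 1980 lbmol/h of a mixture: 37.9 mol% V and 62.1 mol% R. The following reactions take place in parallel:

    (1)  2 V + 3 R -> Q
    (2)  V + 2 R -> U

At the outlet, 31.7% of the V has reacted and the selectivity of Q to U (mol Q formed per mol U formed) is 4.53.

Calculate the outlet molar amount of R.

861 lbmol/h

Conversion of V: V consumed = 0.317 × 750.4 = 237.9 lbmol/h = 2ξ₁ + 1ξ₂.
Selectivity: 1ξ₁ / (1ξ₂) = 4.53 → ξ₁ = 4.53 ξ₂.
Substitute: (2·4.53 + 1) ξ₂ = 237.9 → ξ₂ = 23.65 lbmol/h, ξ₁ = 107.1 lbmol/h.
Outlet amounts (n = n₀ + Σ ν·ξ):
  V: 750.4 − 2(107.1) − 1(23.65) = 512.5
  R: 1230 − 3(107.1) − 2(23.65) = 860.9
  Q: 0 + 1(107.1) = 107.1
  U: 0 + 1(23.65) = 23.65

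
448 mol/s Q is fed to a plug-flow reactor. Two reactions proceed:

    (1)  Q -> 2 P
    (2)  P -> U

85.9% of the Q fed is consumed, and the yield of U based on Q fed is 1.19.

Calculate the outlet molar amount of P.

237 mol/s

Conversion of Q: Q consumed = 1ξ₁ = 0.859 × 448 → ξ₁ = 384.8 mol/s.
Yield of U: 1ξ₂ / 448 = 1.19 → ξ₂ = 533.1 mol/s.
Outlet amounts (n = n₀ + Σ ν·ξ):
  Q: 448 − 1(384.8) = 63.17
  P: 0 + 2(384.8) − 1(533.1) = 236.5
  U: 0 + 1(533.1) = 533.1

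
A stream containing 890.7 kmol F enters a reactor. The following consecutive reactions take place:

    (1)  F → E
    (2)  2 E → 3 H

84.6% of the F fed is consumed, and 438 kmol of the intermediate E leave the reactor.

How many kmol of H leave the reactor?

473 kmol

Conversion of F: F consumed = 1ξ₁ = 0.846 × 890.7 → ξ₁ = 753.5 kmol.
E balance: n_E = 0 + 1ξ₁ − 2ξ₂ = 438 → ξ₂ = (1·753.5 − 438)/2 = 157.8 kmol.
Outlet amounts (n = n₀ + Σ ν·ξ):
  F: 890.7 − 1(753.5) = 137.2
  E: 0 + 1(753.5) − 2(157.8) = 438
  H: 0 + 3(157.8) = 473.3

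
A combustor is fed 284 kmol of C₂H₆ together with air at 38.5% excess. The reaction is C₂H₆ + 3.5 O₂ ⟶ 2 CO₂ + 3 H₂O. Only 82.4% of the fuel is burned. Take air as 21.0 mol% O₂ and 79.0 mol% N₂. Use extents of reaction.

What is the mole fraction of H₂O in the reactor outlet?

Stoichiometric O₂ = 3.5 × 284 = 994 kmol; O₂ fed = 994 × 1.385 = 1377 kmol.
N₂ fed = 1377 × 79/21 = 5179 kmol.
Fuel reacted = 0.824 × 284 → ξ = 234 kmol.
Outlet (n = n₀ + ν ξ):
  C₂H₆: 284 − 1(234) = 49.98
  O₂: 1377 − 3.5(234) = 557.6
  N₂: 5179 (inert)
  CO₂: 0 + 2(234) = 468
  H₂O: 0 + 3(234) = 702
Total out = 6957 kmol; y_H₂O = 702 / 6957 = 0.1009.

0.101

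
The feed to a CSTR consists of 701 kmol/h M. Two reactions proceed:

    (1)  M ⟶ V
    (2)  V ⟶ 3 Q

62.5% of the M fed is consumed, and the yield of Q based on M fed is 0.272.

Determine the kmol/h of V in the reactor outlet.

375 kmol/h

Conversion of M: M consumed = 1ξ₁ = 0.625 × 701 → ξ₁ = 438.1 kmol/h.
Yield of Q: 3ξ₂ / 701 = 0.272 → ξ₂ = 63.56 kmol/h.
Outlet amounts (n = n₀ + Σ ν·ξ):
  M: 701 − 1(438.1) = 262.9
  V: 0 + 1(438.1) − 1(63.56) = 374.6
  Q: 0 + 3(63.56) = 190.7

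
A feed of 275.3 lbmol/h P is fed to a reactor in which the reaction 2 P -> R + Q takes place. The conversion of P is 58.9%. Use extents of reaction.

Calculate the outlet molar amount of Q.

P reacted = 0.589 × 275.3 = 162.2 lbmol/h; ν_P = −2, so ξ = 162.2/2 = 81.08 lbmol/h.
Outlet amounts (n = n₀ + ν ξ):
  P: 275.3 − 2(81.08) = 113.1
  R: 0 + 1(81.08) = 81.08
  Q: 0 + 1(81.08) = 81.08

81.1 lbmol/h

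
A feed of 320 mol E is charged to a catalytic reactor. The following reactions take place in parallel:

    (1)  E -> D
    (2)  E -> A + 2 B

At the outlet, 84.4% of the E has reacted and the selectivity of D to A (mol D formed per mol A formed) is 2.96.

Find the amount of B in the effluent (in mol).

Conversion of E: E consumed = 0.844 × 320 = 270.1 mol = 1ξ₁ + 1ξ₂.
Selectivity: 1ξ₁ / (1ξ₂) = 2.96 → ξ₁ = 2.96 ξ₂.
Substitute: (1·2.96 + 1) ξ₂ = 270.1 → ξ₂ = 68.2 mol, ξ₁ = 201.9 mol.
Outlet amounts (n = n₀ + Σ ν·ξ):
  E: 320 − 1(201.9) − 1(68.2) = 49.92
  D: 0 + 1(201.9) = 201.9
  A: 0 + 1(68.2) = 68.2
  B: 0 + 2(68.2) = 136.4

136 mol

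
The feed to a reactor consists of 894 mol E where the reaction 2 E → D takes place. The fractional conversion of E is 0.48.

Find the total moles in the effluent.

679 mol

E reacted = 0.48 × 894 = 429.1 mol; ν_E = −2, so ξ = 429.1/2 = 214.6 mol.
Outlet amounts (n = n₀ + ν ξ):
  E: 894 − 2(214.6) = 464.9
  D: 0 + 1(214.6) = 214.6
Total out = 464.9 + 214.6 = 679.4 mol.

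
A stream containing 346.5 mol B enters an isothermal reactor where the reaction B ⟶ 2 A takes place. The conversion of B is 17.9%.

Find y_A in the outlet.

B reacted = 0.179 × 346.5 = 62.02 mol; ν_B = −1, so ξ = 62.02/1 = 62.02 mol.
Outlet amounts (n = n₀ + ν ξ):
  B: 346.5 − 1(62.02) = 284.5
  A: 0 + 2(62.02) = 124
Total out = 408.5 mol; y_A = 124 / 408.5 = 0.3036.

0.304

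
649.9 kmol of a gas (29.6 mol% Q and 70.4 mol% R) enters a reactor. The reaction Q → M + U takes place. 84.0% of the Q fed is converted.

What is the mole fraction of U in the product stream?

0.199

Q reacted = 0.84 × 192.4 = 161.6 kmol; ν_Q = −1, so ξ = 161.6/1 = 161.6 kmol.
Outlet amounts (n = n₀ + ν ξ):
  Q: 192.4 − 1(161.6) = 30.78
  M: 0 + 1(161.6) = 161.6
  U: 0 + 1(161.6) = 161.6
  R: 457.5 (inert)
Total out = 811.5 kmol; y_U = 161.6 / 811.5 = 0.1991.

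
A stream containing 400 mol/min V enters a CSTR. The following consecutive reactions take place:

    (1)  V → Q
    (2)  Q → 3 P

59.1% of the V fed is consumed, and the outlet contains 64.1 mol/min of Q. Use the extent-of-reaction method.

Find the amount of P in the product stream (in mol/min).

517 mol/min

Conversion of V: V consumed = 1ξ₁ = 0.591 × 400 → ξ₁ = 236.4 mol/min.
Q balance: n_Q = 0 + 1ξ₁ − 1ξ₂ = 64.1 → ξ₂ = (1·236.4 − 64.1)/1 = 172.3 mol/min.
Outlet amounts (n = n₀ + Σ ν·ξ):
  V: 400 − 1(236.4) = 163.6
  Q: 0 + 1(236.4) − 1(172.3) = 64.1
  P: 0 + 3(172.3) = 516.9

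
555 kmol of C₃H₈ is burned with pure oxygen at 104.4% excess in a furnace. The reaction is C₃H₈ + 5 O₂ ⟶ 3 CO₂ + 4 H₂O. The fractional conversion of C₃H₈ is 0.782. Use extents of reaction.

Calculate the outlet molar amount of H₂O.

1740 kmol

Stoichiometric O₂ = 5 × 555 = 2775 kmol; O₂ fed = 2775 × 2.044 = 5672 kmol.
Fuel reacted = 0.782 × 555 → ξ = 434 kmol.
Outlet (n = n₀ + ν ξ):
  C₃H₈: 555 − 1(434) = 121
  O₂: 5672 − 5(434) = 3502
  CO₂: 0 + 3(434) = 1302
  H₂O: 0 + 4(434) = 1736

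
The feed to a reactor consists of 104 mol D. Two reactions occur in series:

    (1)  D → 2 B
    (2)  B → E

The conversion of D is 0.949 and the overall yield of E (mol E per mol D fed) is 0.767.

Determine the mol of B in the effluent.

118 mol

Conversion of D: D consumed = 1ξ₁ = 0.949 × 104 → ξ₁ = 98.7 mol.
Yield of E: 1ξ₂ / 104 = 0.767 → ξ₂ = 79.77 mol.
Outlet amounts (n = n₀ + Σ ν·ξ):
  D: 104 − 1(98.7) = 5.304
  B: 0 + 2(98.7) − 1(79.77) = 117.6
  E: 0 + 1(79.77) = 79.77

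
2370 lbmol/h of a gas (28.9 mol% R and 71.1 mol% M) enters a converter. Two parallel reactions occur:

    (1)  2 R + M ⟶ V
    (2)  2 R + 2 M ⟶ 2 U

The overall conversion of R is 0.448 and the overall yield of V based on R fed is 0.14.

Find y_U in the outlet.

Yield of V: 1ξ₁ / 684.9 = 0.14 → ξ₁ = 95.89 lbmol/h.
Conversion of R: 2ξ₁ + 2ξ₂ = 0.448 × 684.9 = 306.8 → ξ₂ = 57.53 lbmol/h.
Outlet amounts (n = n₀ + Σ ν·ξ):
  R: 684.9 − 2(95.89) − 2(57.53) = 378.1
  M: 1685 − 1(95.89) − 2(57.53) = 1474
  V: 0 + 1(95.89) = 95.89
  U: 0 + 2(57.53) = 115.1
Total out = 2063 lbmol/h; y_U = 115.1 / 2063 = 0.05577.

0.0558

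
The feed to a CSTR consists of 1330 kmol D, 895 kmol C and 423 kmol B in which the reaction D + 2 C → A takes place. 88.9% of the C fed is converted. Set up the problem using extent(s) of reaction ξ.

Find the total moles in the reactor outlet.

C reacted = 0.889 × 895 = 795.7 kmol; ν_C = −2, so ξ = 795.7/2 = 397.8 kmol.
Outlet amounts (n = n₀ + ν ξ):
  D: 1330 − 1(397.8) = 932.2
  C: 895 − 2(397.8) = 99.35
  A: 0 + 1(397.8) = 397.8
  B: 423 (inert)
Total out = 932.2 + 99.35 + 397.8 + 423 = 1852 kmol.

1850 kmol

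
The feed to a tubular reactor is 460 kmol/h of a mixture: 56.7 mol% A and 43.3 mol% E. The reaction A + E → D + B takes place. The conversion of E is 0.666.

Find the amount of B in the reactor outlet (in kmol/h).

133 kmol/h

E reacted = 0.666 × 199.2 = 132.7 kmol/h; ν_E = −1, so ξ = 132.7/1 = 132.7 kmol/h.
Outlet amounts (n = n₀ + ν ξ):
  A: 260.8 − 1(132.7) = 128.2
  E: 199.2 − 1(132.7) = 66.53
  D: 0 + 1(132.7) = 132.7
  B: 0 + 1(132.7) = 132.7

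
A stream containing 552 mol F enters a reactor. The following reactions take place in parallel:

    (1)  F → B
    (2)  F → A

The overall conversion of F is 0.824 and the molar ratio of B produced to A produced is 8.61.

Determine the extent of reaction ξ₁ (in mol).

ξ₁ = 408 mol

Conversion of F: F consumed = 0.824 × 552 = 454.8 mol = 1ξ₁ + 1ξ₂.
Selectivity: 1ξ₁ / (1ξ₂) = 8.61 → ξ₁ = 8.61 ξ₂.
Substitute: (1·8.61 + 1) ξ₂ = 454.8 → ξ₂ = 47.33 mol, ξ₁ = 407.5 mol.
Outlet amounts (n = n₀ + Σ ν·ξ):
  F: 552 − 1(407.5) − 1(47.33) = 97.15
  B: 0 + 1(407.5) = 407.5
  A: 0 + 1(47.33) = 47.33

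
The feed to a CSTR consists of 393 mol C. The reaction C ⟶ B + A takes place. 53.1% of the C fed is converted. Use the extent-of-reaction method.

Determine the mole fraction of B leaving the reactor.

0.347

C reacted = 0.531 × 393 = 208.7 mol; ν_C = −1, so ξ = 208.7/1 = 208.7 mol.
Outlet amounts (n = n₀ + ν ξ):
  C: 393 − 1(208.7) = 184.3
  B: 0 + 1(208.7) = 208.7
  A: 0 + 1(208.7) = 208.7
Total out = 601.7 mol; y_B = 208.7 / 601.7 = 0.3468.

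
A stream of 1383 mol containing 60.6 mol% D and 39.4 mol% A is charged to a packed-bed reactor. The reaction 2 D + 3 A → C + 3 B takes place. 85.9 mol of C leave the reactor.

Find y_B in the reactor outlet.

0.199

For C: n = n₀ + 1ξ → 85.9 = 0 + 1ξ, giving ξ = 85.9 mol.
Outlet amounts (n = n₀ + ν ξ):
  D: 838.1 − 2(85.9) = 666.3
  A: 544.9 − 3(85.9) = 287.2
  C: 0 + 1(85.9) = 85.9
  B: 0 + 3(85.9) = 257.7
Total out = 1297 mol; y_B = 257.7 / 1297 = 0.1987.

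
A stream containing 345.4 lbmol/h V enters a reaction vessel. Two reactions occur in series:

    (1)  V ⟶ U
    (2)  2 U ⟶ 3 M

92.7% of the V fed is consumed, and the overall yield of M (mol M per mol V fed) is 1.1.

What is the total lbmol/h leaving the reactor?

Conversion of V: V consumed = 1ξ₁ = 0.927 × 345.4 → ξ₁ = 320.2 lbmol/h.
Yield of M: 3ξ₂ / 345.4 = 1.1 → ξ₂ = 126.6 lbmol/h.
Outlet amounts (n = n₀ + Σ ν·ξ):
  V: 345.4 − 1(320.2) = 25.21
  U: 0 + 1(320.2) − 2(126.6) = 66.89
  M: 0 + 3(126.6) = 379.9
Total out = 25.21 + 66.89 + 379.9 = 472 lbmol/h.

472 lbmol/h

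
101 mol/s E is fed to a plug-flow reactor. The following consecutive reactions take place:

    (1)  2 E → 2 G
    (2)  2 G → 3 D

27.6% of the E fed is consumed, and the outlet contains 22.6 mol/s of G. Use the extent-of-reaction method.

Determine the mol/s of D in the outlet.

Conversion of E: E consumed = 2ξ₁ = 0.276 × 101 → ξ₁ = 13.94 mol/s.
G balance: n_G = 0 + 2ξ₁ − 2ξ₂ = 22.6 → ξ₂ = (2·13.94 − 22.6)/2 = 2.638 mol/s.
Outlet amounts (n = n₀ + Σ ν·ξ):
  E: 101 − 2(13.94) = 73.12
  G: 0 + 2(13.94) − 2(2.638) = 22.6
  D: 0 + 3(2.638) = 7.914

7.91 mol/s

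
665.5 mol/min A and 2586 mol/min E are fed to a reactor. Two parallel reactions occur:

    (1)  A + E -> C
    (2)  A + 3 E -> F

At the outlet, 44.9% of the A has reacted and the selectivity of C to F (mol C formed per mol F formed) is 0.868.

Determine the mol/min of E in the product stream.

1970 mol/min

Conversion of A: A consumed = 0.449 × 665.5 = 298.8 mol/min = 1ξ₁ + 1ξ₂.
Selectivity: 1ξ₁ / (1ξ₂) = 0.868 → ξ₁ = 0.868 ξ₂.
Substitute: (1·0.868 + 1) ξ₂ = 298.8 → ξ₂ = 160 mol/min, ξ₁ = 138.8 mol/min.
Outlet amounts (n = n₀ + Σ ν·ξ):
  A: 665.5 − 1(138.8) − 1(160) = 366.7
  E: 2586 − 1(138.8) − 3(160) = 1967
  C: 0 + 1(138.8) = 138.8
  F: 0 + 1(160) = 160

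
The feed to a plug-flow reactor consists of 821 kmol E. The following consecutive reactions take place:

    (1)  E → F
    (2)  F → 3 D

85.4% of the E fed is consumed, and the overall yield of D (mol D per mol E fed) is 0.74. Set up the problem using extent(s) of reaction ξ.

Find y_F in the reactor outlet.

Conversion of E: E consumed = 1ξ₁ = 0.854 × 821 → ξ₁ = 701.1 kmol.
Yield of D: 3ξ₂ / 821 = 0.74 → ξ₂ = 202.5 kmol.
Outlet amounts (n = n₀ + Σ ν·ξ):
  E: 821 − 1(701.1) = 119.9
  F: 0 + 1(701.1) − 1(202.5) = 498.6
  D: 0 + 3(202.5) = 607.5
Total out = 1226 kmol; y_F = 498.6 / 1226 = 0.4067.

0.407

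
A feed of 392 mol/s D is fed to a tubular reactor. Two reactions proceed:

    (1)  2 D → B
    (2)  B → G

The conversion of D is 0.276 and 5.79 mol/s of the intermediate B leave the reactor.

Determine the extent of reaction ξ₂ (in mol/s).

ξ₂ = 48.3 mol/s

Conversion of D: D consumed = 2ξ₁ = 0.276 × 392 → ξ₁ = 54.1 mol/s.
B balance: n_B = 0 + 1ξ₁ − 1ξ₂ = 5.79 → ξ₂ = (1·54.1 − 5.79)/1 = 48.31 mol/s.
Outlet amounts (n = n₀ + Σ ν·ξ):
  D: 392 − 2(54.1) = 283.8
  B: 0 + 1(54.1) − 1(48.31) = 5.79
  G: 0 + 1(48.31) = 48.31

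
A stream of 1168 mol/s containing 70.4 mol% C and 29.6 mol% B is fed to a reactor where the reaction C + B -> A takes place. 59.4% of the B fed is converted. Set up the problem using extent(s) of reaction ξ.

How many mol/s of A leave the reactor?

B reacted = 0.594 × 345.7 = 205.4 mol/s; ν_B = −1, so ξ = 205.4/1 = 205.4 mol/s.
Outlet amounts (n = n₀ + ν ξ):
  C: 822.3 − 1(205.4) = 616.9
  B: 345.7 − 1(205.4) = 140.4
  A: 0 + 1(205.4) = 205.4

205 mol/s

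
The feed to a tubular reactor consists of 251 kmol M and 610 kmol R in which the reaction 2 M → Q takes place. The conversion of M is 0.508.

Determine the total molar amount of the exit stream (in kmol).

797 kmol

M reacted = 0.508 × 251 = 127.5 kmol; ν_M = −2, so ξ = 127.5/2 = 63.75 kmol.
Outlet amounts (n = n₀ + ν ξ):
  M: 251 − 2(63.75) = 123.5
  Q: 0 + 1(63.75) = 63.75
  R: 610 (inert)
Total out = 123.5 + 63.75 + 610 = 797.2 kmol.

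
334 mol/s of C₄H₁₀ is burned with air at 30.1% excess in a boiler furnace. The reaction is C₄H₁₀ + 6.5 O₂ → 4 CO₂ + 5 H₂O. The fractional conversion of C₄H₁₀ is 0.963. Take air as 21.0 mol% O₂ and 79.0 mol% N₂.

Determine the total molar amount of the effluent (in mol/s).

14300 mol/s

Stoichiometric O₂ = 6.5 × 334 = 2171 mol/s; O₂ fed = 2171 × 1.301 = 2824 mol/s.
N₂ fed = 2824 × 79/21 = 10630 mol/s.
Fuel reacted = 0.963 × 334 → ξ = 321.6 mol/s.
Outlet (n = n₀ + ν ξ):
  C₄H₁₀: 334 − 1(321.6) = 12.36
  O₂: 2824 − 6.5(321.6) = 733.8
  N₂: 10630 (inert)
  CO₂: 0 + 4(321.6) = 1287
  H₂O: 0 + 5(321.6) = 1608
Total out = 12.36 + 733.8 + 10630 + 1287 + 1608 = 14270 mol/s.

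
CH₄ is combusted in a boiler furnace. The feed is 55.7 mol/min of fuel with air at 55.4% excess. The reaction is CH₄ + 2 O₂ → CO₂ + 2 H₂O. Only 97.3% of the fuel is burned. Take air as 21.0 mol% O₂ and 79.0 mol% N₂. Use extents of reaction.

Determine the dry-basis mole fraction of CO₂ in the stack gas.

Stoichiometric O₂ = 2 × 55.7 = 111.4 mol/min; O₂ fed = 111.4 × 1.554 = 173.1 mol/min.
N₂ fed = 173.1 × 79/21 = 651.2 mol/min.
Fuel reacted = 0.973 × 55.7 → ξ = 54.2 mol/min.
Outlet (n = n₀ + ν ξ):
  CH₄: 55.7 − 1(54.2) = 1.504
  O₂: 173.1 − 2(54.2) = 64.72
  N₂: 651.2 (inert)
  CO₂: 0 + 1(54.2) = 54.2
  H₂O: 0 + 2(54.2) = 108.4
Dry total = 771.7 mol/min; y_CO₂ (dry) = 54.2 / 771.7 = 0.07023.

0.0702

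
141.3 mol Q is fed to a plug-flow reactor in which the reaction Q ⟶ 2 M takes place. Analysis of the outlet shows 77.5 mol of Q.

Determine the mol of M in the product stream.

128 mol

For Q: n = n₀ − 1ξ → 77.5 = 141.3 − 1ξ, giving ξ = 63.8 mol.
Outlet amounts (n = n₀ + ν ξ):
  Q: 141.3 − 1(63.8) = 77.5
  M: 0 + 2(63.8) = 127.6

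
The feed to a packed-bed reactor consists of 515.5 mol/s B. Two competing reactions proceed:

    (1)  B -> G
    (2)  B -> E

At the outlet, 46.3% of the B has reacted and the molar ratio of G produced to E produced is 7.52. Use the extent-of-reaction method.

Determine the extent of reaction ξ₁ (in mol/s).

Conversion of B: B consumed = 0.463 × 515.5 = 238.7 mol/s = 1ξ₁ + 1ξ₂.
Selectivity: 1ξ₁ / (1ξ₂) = 7.52 → ξ₁ = 7.52 ξ₂.
Substitute: (1·7.52 + 1) ξ₂ = 238.7 → ξ₂ = 28.01 mol/s, ξ₁ = 210.7 mol/s.
Outlet amounts (n = n₀ + Σ ν·ξ):
  B: 515.5 − 1(210.7) − 1(28.01) = 276.8
  G: 0 + 1(210.7) = 210.7
  E: 0 + 1(28.01) = 28.01

ξ₁ = 211 mol/s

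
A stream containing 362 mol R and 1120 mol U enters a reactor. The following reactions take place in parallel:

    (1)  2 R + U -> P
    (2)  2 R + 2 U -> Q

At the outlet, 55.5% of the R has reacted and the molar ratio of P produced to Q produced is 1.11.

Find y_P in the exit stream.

Conversion of R: R consumed = 0.555 × 362 = 200.9 mol = 2ξ₁ + 2ξ₂.
Selectivity: 1ξ₁ / (1ξ₂) = 1.11 → ξ₁ = 1.11 ξ₂.
Substitute: (2·1.11 + 2) ξ₂ = 200.9 → ξ₂ = 47.61 mol, ξ₁ = 52.85 mol.
Outlet amounts (n = n₀ + Σ ν·ξ):
  R: 362 − 2(52.85) − 2(47.61) = 161.1
  U: 1120 − 1(52.85) − 2(47.61) = 971.9
  P: 0 + 1(52.85) = 52.85
  Q: 0 + 1(47.61) = 47.61
Total out = 1233 mol; y_P = 52.85 / 1233 = 0.04284.

0.0428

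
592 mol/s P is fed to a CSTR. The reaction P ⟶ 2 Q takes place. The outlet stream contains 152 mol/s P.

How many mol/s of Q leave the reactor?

For P: n = n₀ − 1ξ → 152 = 592 − 1ξ, giving ξ = 440 mol/s.
Outlet amounts (n = n₀ + ν ξ):
  P: 592 − 1(440) = 152
  Q: 0 + 2(440) = 880

880 mol/s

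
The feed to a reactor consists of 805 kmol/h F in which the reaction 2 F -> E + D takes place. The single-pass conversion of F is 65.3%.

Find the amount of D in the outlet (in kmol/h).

263 kmol/h

F reacted = 0.653 × 805 = 525.7 kmol/h; ν_F = −2, so ξ = 525.7/2 = 262.8 kmol/h.
Outlet amounts (n = n₀ + ν ξ):
  F: 805 − 2(262.8) = 279.3
  E: 0 + 1(262.8) = 262.8
  D: 0 + 1(262.8) = 262.8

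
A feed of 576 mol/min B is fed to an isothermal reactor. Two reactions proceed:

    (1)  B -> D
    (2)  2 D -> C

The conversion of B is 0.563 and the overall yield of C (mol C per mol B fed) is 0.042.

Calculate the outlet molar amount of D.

276 mol/min

Conversion of B: B consumed = 1ξ₁ = 0.563 × 576 → ξ₁ = 324.3 mol/min.
Yield of C: 1ξ₂ / 576 = 0.042 → ξ₂ = 24.19 mol/min.
Outlet amounts (n = n₀ + Σ ν·ξ):
  B: 576 − 1(324.3) = 251.7
  D: 0 + 1(324.3) − 2(24.19) = 275.9
  C: 0 + 1(24.19) = 24.19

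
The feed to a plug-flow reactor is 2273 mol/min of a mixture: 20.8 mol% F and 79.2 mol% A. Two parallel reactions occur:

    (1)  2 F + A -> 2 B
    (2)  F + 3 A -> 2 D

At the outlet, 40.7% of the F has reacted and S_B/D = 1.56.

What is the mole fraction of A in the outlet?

Conversion of F: F consumed = 0.407 × 472.8 = 192.4 mol/min = 2ξ₁ + 1ξ₂.
Selectivity: 2ξ₁ / (2ξ₂) = 1.56 → ξ₁ = 1.56 ξ₂.
Substitute: (2·1.56 + 1) ξ₂ = 192.4 → ξ₂ = 46.7 mol/min, ξ₁ = 72.86 mol/min.
Outlet amounts (n = n₀ + Σ ν·ξ):
  F: 472.8 − 2(72.86) − 1(46.7) = 280.4
  A: 1800 − 1(72.86) − 3(46.7) = 1587
  B: 0 + 2(72.86) = 145.7
  D: 0 + 2(46.7) = 93.41
Total out = 2107 mol/min; y_A = 1587 / 2107 = 0.7534.

0.753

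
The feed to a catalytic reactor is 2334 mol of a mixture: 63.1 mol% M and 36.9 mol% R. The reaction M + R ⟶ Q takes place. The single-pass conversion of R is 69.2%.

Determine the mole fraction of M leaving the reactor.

0.504

R reacted = 0.692 × 861.2 = 596 mol; ν_R = −1, so ξ = 596/1 = 596 mol.
Outlet amounts (n = n₀ + ν ξ):
  M: 1473 − 1(596) = 876.8
  R: 861.2 − 1(596) = 265.3
  Q: 0 + 1(596) = 596
Total out = 1738 mol; y_M = 876.8 / 1738 = 0.5045.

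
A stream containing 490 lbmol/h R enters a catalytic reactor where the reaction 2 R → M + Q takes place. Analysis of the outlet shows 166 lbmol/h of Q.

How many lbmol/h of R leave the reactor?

For Q: n = n₀ + 1ξ → 166 = 0 + 1ξ, giving ξ = 166 lbmol/h.
Outlet amounts (n = n₀ + ν ξ):
  R: 490 − 2(166) = 158
  M: 0 + 1(166) = 166
  Q: 0 + 1(166) = 166

158 lbmol/h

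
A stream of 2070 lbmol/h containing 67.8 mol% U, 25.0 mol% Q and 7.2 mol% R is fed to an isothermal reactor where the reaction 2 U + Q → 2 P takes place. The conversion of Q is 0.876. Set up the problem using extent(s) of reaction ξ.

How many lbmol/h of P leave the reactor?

907 lbmol/h

Q reacted = 0.876 × 517.5 = 453.3 lbmol/h; ν_Q = −1, so ξ = 453.3/1 = 453.3 lbmol/h.
Outlet amounts (n = n₀ + ν ξ):
  U: 1403 − 2(453.3) = 496.8
  Q: 517.5 − 1(453.3) = 64.17
  P: 0 + 2(453.3) = 906.7
  R: 149 (inert)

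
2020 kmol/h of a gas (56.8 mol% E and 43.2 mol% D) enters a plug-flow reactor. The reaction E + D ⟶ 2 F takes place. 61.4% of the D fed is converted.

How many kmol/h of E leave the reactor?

D reacted = 0.614 × 872.6 = 535.8 kmol/h; ν_D = −1, so ξ = 535.8/1 = 535.8 kmol/h.
Outlet amounts (n = n₀ + ν ξ):
  E: 1147 − 1(535.8) = 611.6
  D: 872.6 − 1(535.8) = 336.8
  F: 0 + 2(535.8) = 1072

612 kmol/h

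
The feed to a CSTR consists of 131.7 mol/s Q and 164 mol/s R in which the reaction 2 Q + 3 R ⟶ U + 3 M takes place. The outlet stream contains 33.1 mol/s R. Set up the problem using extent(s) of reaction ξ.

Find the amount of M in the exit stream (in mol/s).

131 mol/s

For R: n = n₀ − 3ξ → 33.1 = 164 − 3ξ, giving ξ = 43.63 mol/s.
Outlet amounts (n = n₀ + ν ξ):
  Q: 131.7 − 2(43.63) = 44.43
  R: 164 − 3(43.63) = 33.1
  U: 0 + 1(43.63) = 43.63
  M: 0 + 3(43.63) = 130.9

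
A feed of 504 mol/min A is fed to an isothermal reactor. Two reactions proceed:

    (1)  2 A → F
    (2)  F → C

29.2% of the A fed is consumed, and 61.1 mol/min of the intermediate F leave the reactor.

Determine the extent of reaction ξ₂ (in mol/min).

Conversion of A: A consumed = 2ξ₁ = 0.292 × 504 → ξ₁ = 73.58 mol/min.
F balance: n_F = 0 + 1ξ₁ − 1ξ₂ = 61.1 → ξ₂ = (1·73.58 − 61.1)/1 = 12.48 mol/min.
Outlet amounts (n = n₀ + Σ ν·ξ):
  A: 504 − 2(73.58) = 356.8
  F: 0 + 1(73.58) − 1(12.48) = 61.1
  C: 0 + 1(12.48) = 12.48

ξ₂ = 12.5 mol/min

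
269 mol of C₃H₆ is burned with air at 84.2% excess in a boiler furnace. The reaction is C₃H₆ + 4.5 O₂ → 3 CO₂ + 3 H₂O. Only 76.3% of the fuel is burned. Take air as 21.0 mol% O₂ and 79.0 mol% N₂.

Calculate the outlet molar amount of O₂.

Stoichiometric O₂ = 4.5 × 269 = 1210 mol; O₂ fed = 1210 × 1.842 = 2230 mol.
N₂ fed = 2230 × 79/21 = 8388 mol.
Fuel reacted = 0.763 × 269 → ξ = 205.2 mol.
Outlet (n = n₀ + ν ξ):
  C₃H₆: 269 − 1(205.2) = 63.75
  O₂: 2230 − 4.5(205.2) = 1306
  N₂: 8388 (inert)
  CO₂: 0 + 3(205.2) = 615.7
  H₂O: 0 + 3(205.2) = 615.7

1310 mol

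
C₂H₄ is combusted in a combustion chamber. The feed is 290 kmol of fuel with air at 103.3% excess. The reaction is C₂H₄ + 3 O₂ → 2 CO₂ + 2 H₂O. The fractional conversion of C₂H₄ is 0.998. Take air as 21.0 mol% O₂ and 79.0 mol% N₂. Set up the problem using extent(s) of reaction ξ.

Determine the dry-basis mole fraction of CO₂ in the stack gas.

Stoichiometric O₂ = 3 × 290 = 870 kmol; O₂ fed = 870 × 2.033 = 1769 kmol.
N₂ fed = 1769 × 79/21 = 6654 kmol.
Fuel reacted = 0.998 × 290 → ξ = 289.4 kmol.
Outlet (n = n₀ + ν ξ):
  C₂H₄: 290 − 1(289.4) = 0.58
  O₂: 1769 − 3(289.4) = 900.5
  N₂: 6654 (inert)
  CO₂: 0 + 2(289.4) = 578.8
  H₂O: 0 + 2(289.4) = 578.8
Dry total = 8134 kmol; y_CO₂ (dry) = 578.8 / 8134 = 0.07117.

0.0712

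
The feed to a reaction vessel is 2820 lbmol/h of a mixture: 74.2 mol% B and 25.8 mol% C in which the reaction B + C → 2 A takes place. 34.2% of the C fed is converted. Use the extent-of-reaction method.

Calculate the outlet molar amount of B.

C reacted = 0.342 × 727.6 = 248.8 lbmol/h; ν_C = −1, so ξ = 248.8/1 = 248.8 lbmol/h.
Outlet amounts (n = n₀ + ν ξ):
  B: 2092 − 1(248.8) = 1844
  C: 727.6 − 1(248.8) = 478.7
  A: 0 + 2(248.8) = 497.7

1840 lbmol/h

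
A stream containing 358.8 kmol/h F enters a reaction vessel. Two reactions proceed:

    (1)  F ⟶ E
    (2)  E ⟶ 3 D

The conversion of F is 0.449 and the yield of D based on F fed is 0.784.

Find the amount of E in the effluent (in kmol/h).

Conversion of F: F consumed = 1ξ₁ = 0.449 × 358.8 → ξ₁ = 161.1 kmol/h.
Yield of D: 3ξ₂ / 358.8 = 0.784 → ξ₂ = 93.77 kmol/h.
Outlet amounts (n = n₀ + Σ ν·ξ):
  F: 358.8 − 1(161.1) = 197.7
  E: 0 + 1(161.1) − 1(93.77) = 67.33
  D: 0 + 3(93.77) = 281.3

67.3 kmol/h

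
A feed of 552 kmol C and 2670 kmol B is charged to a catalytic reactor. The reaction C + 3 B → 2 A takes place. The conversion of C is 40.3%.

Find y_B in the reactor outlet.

0.721

C reacted = 0.403 × 552 = 222.5 kmol; ν_C = −1, so ξ = 222.5/1 = 222.5 kmol.
Outlet amounts (n = n₀ + ν ξ):
  C: 552 − 1(222.5) = 329.5
  B: 2670 − 3(222.5) = 2003
  A: 0 + 2(222.5) = 444.9
Total out = 2777 kmol; y_B = 2003 / 2777 = 0.7211.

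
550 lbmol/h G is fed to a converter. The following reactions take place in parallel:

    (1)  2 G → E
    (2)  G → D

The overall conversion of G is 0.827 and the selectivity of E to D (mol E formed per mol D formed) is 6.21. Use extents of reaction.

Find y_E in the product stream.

Conversion of G: G consumed = 0.827 × 550 = 454.8 lbmol/h = 2ξ₁ + 1ξ₂.
Selectivity: 1ξ₁ / (1ξ₂) = 6.21 → ξ₁ = 6.21 ξ₂.
Substitute: (2·6.21 + 1) ξ₂ = 454.8 → ξ₂ = 33.89 lbmol/h, ξ₁ = 210.5 lbmol/h.
Outlet amounts (n = n₀ + Σ ν·ξ):
  G: 550 − 2(210.5) − 1(33.89) = 95.15
  E: 0 + 1(210.5) = 210.5
  D: 0 + 1(33.89) = 33.89
Total out = 339.5 lbmol/h; y_E = 210.5 / 339.5 = 0.6199.

0.62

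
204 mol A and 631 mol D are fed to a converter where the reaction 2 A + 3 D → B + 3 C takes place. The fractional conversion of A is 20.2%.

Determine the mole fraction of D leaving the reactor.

A reacted = 0.202 × 204 = 41.21 mol; ν_A = −2, so ξ = 41.21/2 = 20.6 mol.
Outlet amounts (n = n₀ + ν ξ):
  A: 204 − 2(20.6) = 162.8
  D: 631 − 3(20.6) = 569.2
  B: 0 + 1(20.6) = 20.6
  C: 0 + 3(20.6) = 61.81
Total out = 814.4 mol; y_D = 569.2 / 814.4 = 0.6989.

0.699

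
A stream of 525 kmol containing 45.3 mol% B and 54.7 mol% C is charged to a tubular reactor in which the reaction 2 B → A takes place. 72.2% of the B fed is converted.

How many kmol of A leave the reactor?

85.9 kmol

B reacted = 0.722 × 237.8 = 171.7 kmol; ν_B = −2, so ξ = 171.7/2 = 85.85 kmol.
Outlet amounts (n = n₀ + ν ξ):
  B: 237.8 − 2(85.85) = 66.12
  A: 0 + 1(85.85) = 85.85
  C: 287.2 (inert)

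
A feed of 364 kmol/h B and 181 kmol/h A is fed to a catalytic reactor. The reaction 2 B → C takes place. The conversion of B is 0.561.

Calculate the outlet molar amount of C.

B reacted = 0.561 × 364 = 204.2 kmol/h; ν_B = −2, so ξ = 204.2/2 = 102.1 kmol/h.
Outlet amounts (n = n₀ + ν ξ):
  B: 364 − 2(102.1) = 159.8
  C: 0 + 1(102.1) = 102.1
  A: 181 (inert)

102 kmol/h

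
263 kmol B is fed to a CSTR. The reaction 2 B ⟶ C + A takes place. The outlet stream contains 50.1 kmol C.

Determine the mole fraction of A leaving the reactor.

For C: n = n₀ + 1ξ → 50.1 = 0 + 1ξ, giving ξ = 50.1 kmol.
Outlet amounts (n = n₀ + ν ξ):
  B: 263 − 2(50.1) = 162.8
  C: 0 + 1(50.1) = 50.1
  A: 0 + 1(50.1) = 50.1
Total out = 263 kmol; y_A = 50.1 / 263 = 0.1905.

0.19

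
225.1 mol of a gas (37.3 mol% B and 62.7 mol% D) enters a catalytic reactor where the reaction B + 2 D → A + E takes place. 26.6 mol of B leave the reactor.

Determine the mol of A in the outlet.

57.4 mol

For B: n = n₀ − 1ξ → 26.6 = 83.96 − 1ξ, giving ξ = 57.36 mol.
Outlet amounts (n = n₀ + ν ξ):
  B: 83.96 − 1(57.36) = 26.6
  D: 141.1 − 2(57.36) = 26.41
  A: 0 + 1(57.36) = 57.36
  E: 0 + 1(57.36) = 57.36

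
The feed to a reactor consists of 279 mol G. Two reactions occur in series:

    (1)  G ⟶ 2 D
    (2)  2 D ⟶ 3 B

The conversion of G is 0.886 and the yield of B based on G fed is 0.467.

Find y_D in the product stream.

Conversion of G: G consumed = 1ξ₁ = 0.886 × 279 → ξ₁ = 247.2 mol.
Yield of B: 3ξ₂ / 279 = 0.467 → ξ₂ = 43.43 mol.
Outlet amounts (n = n₀ + Σ ν·ξ):
  G: 279 − 1(247.2) = 31.81
  D: 0 + 2(247.2) − 2(43.43) = 407.5
  B: 0 + 3(43.43) = 130.3
Total out = 569.6 mol; y_D = 407.5 / 569.6 = 0.7154.

0.715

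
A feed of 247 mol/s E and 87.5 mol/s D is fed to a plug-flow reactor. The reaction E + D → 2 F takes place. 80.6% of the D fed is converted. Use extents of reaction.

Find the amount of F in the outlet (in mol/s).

141 mol/s

D reacted = 0.806 × 87.5 = 70.53 mol/s; ν_D = −1, so ξ = 70.53/1 = 70.53 mol/s.
Outlet amounts (n = n₀ + ν ξ):
  E: 247 − 1(70.53) = 176.5
  D: 87.5 − 1(70.53) = 16.97
  F: 0 + 2(70.53) = 141.1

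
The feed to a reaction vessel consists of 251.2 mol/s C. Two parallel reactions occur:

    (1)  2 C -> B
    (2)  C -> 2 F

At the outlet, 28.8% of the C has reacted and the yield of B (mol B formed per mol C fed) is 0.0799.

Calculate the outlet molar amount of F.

Yield of B: 1ξ₁ / 251.2 = 0.0799 → ξ₁ = 20.07 mol/s.
Conversion of C: 2ξ₁ + 1ξ₂ = 0.288 × 251.2 = 72.35 → ξ₂ = 32.2 mol/s.
Outlet amounts (n = n₀ + Σ ν·ξ):
  C: 251.2 − 2(20.07) − 1(32.2) = 178.9
  B: 0 + 1(20.07) = 20.07
  F: 0 + 2(32.2) = 64.41

64.4 mol/s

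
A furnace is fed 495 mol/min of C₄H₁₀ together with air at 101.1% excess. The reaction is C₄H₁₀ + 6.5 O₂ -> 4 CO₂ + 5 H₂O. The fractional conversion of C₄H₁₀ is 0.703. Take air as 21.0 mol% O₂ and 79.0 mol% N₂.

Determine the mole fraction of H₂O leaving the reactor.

Stoichiometric O₂ = 6.5 × 495 = 3218 mol/min; O₂ fed = 3218 × 2.011 = 6470 mol/min.
N₂ fed = 6470 × 79/21 = 24340 mol/min.
Fuel reacted = 0.703 × 495 → ξ = 348 mol/min.
Outlet (n = n₀ + ν ξ):
  C₄H₁₀: 495 − 1(348) = 147
  O₂: 6470 − 6.5(348) = 4208
  N₂: 24340 (inert)
  CO₂: 0 + 4(348) = 1392
  H₂O: 0 + 5(348) = 1740
Total out = 31830 mol/min; y_H₂O = 1740 / 31830 = 0.05467.

0.0547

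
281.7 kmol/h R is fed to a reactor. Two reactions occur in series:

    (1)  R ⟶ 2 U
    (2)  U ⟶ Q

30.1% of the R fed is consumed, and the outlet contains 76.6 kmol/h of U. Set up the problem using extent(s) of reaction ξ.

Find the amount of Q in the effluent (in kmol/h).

93 kmol/h

Conversion of R: R consumed = 1ξ₁ = 0.301 × 281.7 → ξ₁ = 84.79 kmol/h.
U balance: n_U = 0 + 2ξ₁ − 1ξ₂ = 76.6 → ξ₂ = (2·84.79 − 76.6)/1 = 92.98 kmol/h.
Outlet amounts (n = n₀ + Σ ν·ξ):
  R: 281.7 − 1(84.79) = 196.9
  U: 0 + 2(84.79) − 1(92.98) = 76.6
  Q: 0 + 1(92.98) = 92.98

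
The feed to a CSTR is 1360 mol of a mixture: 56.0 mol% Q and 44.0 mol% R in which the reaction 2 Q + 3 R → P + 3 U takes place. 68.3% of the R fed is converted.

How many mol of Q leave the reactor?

R reacted = 0.683 × 598.4 = 408.7 mol; ν_R = −3, so ξ = 408.7/3 = 136.2 mol.
Outlet amounts (n = n₀ + ν ξ):
  Q: 761.6 − 2(136.2) = 489.1
  R: 598.4 − 3(136.2) = 189.7
  P: 0 + 1(136.2) = 136.2
  U: 0 + 3(136.2) = 408.7

489 mol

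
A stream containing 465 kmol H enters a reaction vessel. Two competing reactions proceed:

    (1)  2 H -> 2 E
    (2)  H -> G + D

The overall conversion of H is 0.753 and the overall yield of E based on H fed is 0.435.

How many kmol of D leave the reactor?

Yield of E: 2ξ₁ / 465 = 0.435 → ξ₁ = 101.1 kmol.
Conversion of H: 2ξ₁ + 1ξ₂ = 0.753 × 465 = 350.1 → ξ₂ = 147.9 kmol.
Outlet amounts (n = n₀ + Σ ν·ξ):
  H: 465 − 2(101.1) − 1(147.9) = 114.9
  E: 0 + 2(101.1) = 202.3
  G: 0 + 1(147.9) = 147.9
  D: 0 + 1(147.9) = 147.9

148 kmol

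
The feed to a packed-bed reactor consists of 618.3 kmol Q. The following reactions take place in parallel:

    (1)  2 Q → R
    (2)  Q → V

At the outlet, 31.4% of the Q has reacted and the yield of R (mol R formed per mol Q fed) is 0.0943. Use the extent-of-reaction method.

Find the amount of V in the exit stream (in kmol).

Yield of R: 1ξ₁ / 618.3 = 0.0943 → ξ₁ = 58.31 kmol.
Conversion of Q: 2ξ₁ + 1ξ₂ = 0.314 × 618.3 = 194.1 → ξ₂ = 77.53 kmol.
Outlet amounts (n = n₀ + Σ ν·ξ):
  Q: 618.3 − 2(58.31) − 1(77.53) = 424.2
  R: 0 + 1(58.31) = 58.31
  V: 0 + 1(77.53) = 77.53

77.5 kmol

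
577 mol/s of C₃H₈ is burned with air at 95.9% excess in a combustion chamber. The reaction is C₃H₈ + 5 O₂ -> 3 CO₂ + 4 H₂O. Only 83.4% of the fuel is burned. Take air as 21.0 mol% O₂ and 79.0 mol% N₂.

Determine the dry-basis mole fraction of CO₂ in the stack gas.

Stoichiometric O₂ = 5 × 577 = 2885 mol/s; O₂ fed = 2885 × 1.959 = 5652 mol/s.
N₂ fed = 5652 × 79/21 = 21260 mol/s.
Fuel reacted = 0.834 × 577 → ξ = 481.2 mol/s.
Outlet (n = n₀ + ν ξ):
  C₃H₈: 577 − 1(481.2) = 95.78
  O₂: 5652 − 5(481.2) = 3246
  N₂: 21260 (inert)
  CO₂: 0 + 3(481.2) = 1444
  H₂O: 0 + 4(481.2) = 1925
Dry total = 26050 mol/s; y_CO₂ (dry) = 1444 / 26050 = 0.05543.

0.0554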